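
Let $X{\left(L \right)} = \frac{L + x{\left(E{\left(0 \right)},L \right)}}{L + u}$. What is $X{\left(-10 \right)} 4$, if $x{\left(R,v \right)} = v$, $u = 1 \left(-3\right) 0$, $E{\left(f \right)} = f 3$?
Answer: $8$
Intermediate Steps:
$E{\left(f \right)} = 3 f$
$u = 0$ ($u = \left(-3\right) 0 = 0$)
$X{\left(L \right)} = 2$ ($X{\left(L \right)} = \frac{L + L}{L + 0} = \frac{2 L}{L} = 2$)
$X{\left(-10 \right)} 4 = 2 \cdot 4 = 8$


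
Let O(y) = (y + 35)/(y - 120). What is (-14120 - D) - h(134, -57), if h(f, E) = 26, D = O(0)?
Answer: -339497/24 ≈ -14146.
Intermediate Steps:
O(y) = (35 + y)/(-120 + y)
D = -7/24 (D = (35 + 0)/(-120 + 0) = 35/(-120) = -1/120*35 = -7/24 ≈ -0.29167)
(-14120 - D) - h(134, -57) = (-14120 - 1*(-7/24)) - 1*26 = (-14120 + 7/24) - 26 = -338873/24 - 26 = -339497/24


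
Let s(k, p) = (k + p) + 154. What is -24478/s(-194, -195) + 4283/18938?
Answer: 464570869/4450430 ≈ 104.39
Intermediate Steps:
s(k, p) = 154 + k + p
-24478/s(-194, -195) + 4283/18938 = -24478/(154 - 194 - 195) + 4283/18938 = -24478/(-235) + 4283*(1/18938) = -24478*(-1/235) + 4283/18938 = 24478/235 + 4283/18938 = 464570869/4450430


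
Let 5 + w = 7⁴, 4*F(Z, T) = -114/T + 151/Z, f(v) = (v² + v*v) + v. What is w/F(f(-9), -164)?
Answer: 120240864/21103 ≈ 5697.8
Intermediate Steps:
f(v) = v + 2*v² (f(v) = (v² + v²) + v = 2*v² + v = v + 2*v²)
F(Z, T) = -57/(2*T) + 151/(4*Z) (F(Z, T) = (-114/T + 151/Z)/4 = -57/(2*T) + 151/(4*Z))
w = 2396 (w = -5 + 7⁴ = -5 + 2401 = 2396)
w/F(f(-9), -164) = 2396/(-57/2/(-164) + 151/(4*((-9*(1 + 2*(-9)))))) = 2396/(-57/2*(-1/164) + 151/(4*((-9*(1 - 18))))) = 2396/(57/328 + 151/(4*((-9*(-17))))) = 2396/(57/328 + (151/4)/153) = 2396/(57/328 + (151/4)*(1/153)) = 2396/(57/328 + 151/612) = 2396/(21103/50184) = 2396*(50184/21103) = 120240864/21103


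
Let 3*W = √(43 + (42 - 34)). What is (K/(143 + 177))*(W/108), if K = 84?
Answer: 7*√51/8640 ≈ 0.0057859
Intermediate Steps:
W = √51/3 (W = √(43 + (42 - 34))/3 = √(43 + 8)/3 = √51/3 ≈ 2.3805)
(K/(143 + 177))*(W/108) = (84/(143 + 177))*((√51/3)/108) = (84/320)*((√51/3)*(1/108)) = ((1/320)*84)*(√51/324) = 21*(√51/324)/80 = 7*√51/8640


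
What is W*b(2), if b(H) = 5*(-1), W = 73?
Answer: -365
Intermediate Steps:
b(H) = -5
W*b(2) = 73*(-5) = -365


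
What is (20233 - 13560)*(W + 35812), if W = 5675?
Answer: 276842751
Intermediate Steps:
(20233 - 13560)*(W + 35812) = (20233 - 13560)*(5675 + 35812) = 6673*41487 = 276842751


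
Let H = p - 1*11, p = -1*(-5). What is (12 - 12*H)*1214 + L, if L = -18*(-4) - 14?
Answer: 102034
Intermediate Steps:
p = 5
L = 58 (L = 72 - 14 = 58)
H = -6 (H = 5 - 1*11 = 5 - 11 = -6)
(12 - 12*H)*1214 + L = (12 - 12*(-6))*1214 + 58 = (12 + 72)*1214 + 58 = 84*1214 + 58 = 101976 + 58 = 102034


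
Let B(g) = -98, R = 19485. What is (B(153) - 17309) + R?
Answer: 2078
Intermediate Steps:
(B(153) - 17309) + R = (-98 - 17309) + 19485 = -17407 + 19485 = 2078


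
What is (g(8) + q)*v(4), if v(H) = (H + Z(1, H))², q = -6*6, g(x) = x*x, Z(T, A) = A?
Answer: 1792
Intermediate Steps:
g(x) = x²
q = -36
v(H) = 4*H² (v(H) = (H + H)² = (2*H)² = 4*H²)
(g(8) + q)*v(4) = (8² - 36)*(4*4²) = (64 - 36)*(4*16) = 28*64 = 1792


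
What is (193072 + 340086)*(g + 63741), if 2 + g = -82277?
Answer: -9883683004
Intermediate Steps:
g = -82279 (g = -2 - 82277 = -82279)
(193072 + 340086)*(g + 63741) = (193072 + 340086)*(-82279 + 63741) = 533158*(-18538) = -9883683004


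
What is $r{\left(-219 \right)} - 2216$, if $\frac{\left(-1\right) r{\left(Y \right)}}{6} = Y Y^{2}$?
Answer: $63018538$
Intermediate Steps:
$r{\left(Y \right)} = - 6 Y^{3}$ ($r{\left(Y \right)} = - 6 Y Y^{2} = - 6 Y^{3}$)
$r{\left(-219 \right)} - 2216 = - 6 \left(-219\right)^{3} - 2216 = \left(-6\right) \left(-10503459\right) - 2216 = 63020754 - 2216 = 63018538$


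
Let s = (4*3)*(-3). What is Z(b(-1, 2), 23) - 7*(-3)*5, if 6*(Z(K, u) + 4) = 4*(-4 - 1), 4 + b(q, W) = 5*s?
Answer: 293/3 ≈ 97.667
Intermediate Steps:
s = -36 (s = 12*(-3) = -36)
b(q, W) = -184 (b(q, W) = -4 + 5*(-36) = -4 - 180 = -184)
Z(K, u) = -22/3 (Z(K, u) = -4 + (4*(-4 - 1))/6 = -4 + (4*(-5))/6 = -4 + (⅙)*(-20) = -4 - 10/3 = -22/3)
Z(b(-1, 2), 23) - 7*(-3)*5 = -22/3 - 7*(-3)*5 = -22/3 + 21*5 = -22/3 + 105 = 293/3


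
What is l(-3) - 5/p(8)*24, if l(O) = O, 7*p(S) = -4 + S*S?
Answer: -17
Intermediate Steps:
p(S) = -4/7 + S²/7 (p(S) = (-4 + S*S)/7 = (-4 + S²)/7 = -4/7 + S²/7)
l(-3) - 5/p(8)*24 = -3 - 5/(-4/7 + (⅐)*8²)*24 = -3 - 5/(-4/7 + (⅐)*64)*24 = -3 - 5/(-4/7 + 64/7)*24 = -3 - 5/60/7*24 = -3 - 5*7/60*24 = -3 - 7/12*24 = -3 - 14 = -17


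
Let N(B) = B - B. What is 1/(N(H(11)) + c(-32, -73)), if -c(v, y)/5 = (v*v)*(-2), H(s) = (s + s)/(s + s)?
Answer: 1/10240 ≈ 9.7656e-5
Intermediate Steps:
H(s) = 1 (H(s) = (2*s)/((2*s)) = (2*s)*(1/(2*s)) = 1)
c(v, y) = 10*v**2 (c(v, y) = -5*v*v*(-2) = -5*v**2*(-2) = -(-10)*v**2 = 10*v**2)
N(B) = 0
1/(N(H(11)) + c(-32, -73)) = 1/(0 + 10*(-32)**2) = 1/(0 + 10*1024) = 1/(0 + 10240) = 1/10240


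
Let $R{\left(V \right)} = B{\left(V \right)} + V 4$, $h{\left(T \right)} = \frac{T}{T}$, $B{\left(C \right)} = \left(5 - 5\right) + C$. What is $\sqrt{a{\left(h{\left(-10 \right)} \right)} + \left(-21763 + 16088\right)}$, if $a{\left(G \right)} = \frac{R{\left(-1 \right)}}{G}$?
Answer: $4 i \sqrt{355} \approx 75.366 i$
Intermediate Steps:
$B{\left(C \right)} = C$ ($B{\left(C \right)} = 0 + C = C$)
$h{\left(T \right)} = 1$
$R{\left(V \right)} = 5 V$ ($R{\left(V \right)} = V + V 4 = V + 4 V = 5 V$)
$a{\left(G \right)} = - \frac{5}{G}$ ($a{\left(G \right)} = \frac{5 \left(-1\right)}{G} = - \frac{5}{G}$)
$\sqrt{a{\left(h{\left(-10 \right)} \right)} + \left(-21763 + 16088\right)} = \sqrt{- \frac{5}{1} + \left(-21763 + 16088\right)} = \sqrt{\left(-5\right) 1 - 5675} = \sqrt{-5 - 5675} = \sqrt{-5680} = 4 i \sqrt{355}$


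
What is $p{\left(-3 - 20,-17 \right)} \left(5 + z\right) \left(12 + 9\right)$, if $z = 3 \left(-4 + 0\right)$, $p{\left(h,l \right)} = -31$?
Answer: $4557$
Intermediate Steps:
$z = -12$ ($z = 3 \left(-4\right) = -12$)
$p{\left(-3 - 20,-17 \right)} \left(5 + z\right) \left(12 + 9\right) = - 31 \left(5 - 12\right) \left(12 + 9\right) = - 31 \left(\left(-7\right) 21\right) = \left(-31\right) \left(-147\right) = 4557$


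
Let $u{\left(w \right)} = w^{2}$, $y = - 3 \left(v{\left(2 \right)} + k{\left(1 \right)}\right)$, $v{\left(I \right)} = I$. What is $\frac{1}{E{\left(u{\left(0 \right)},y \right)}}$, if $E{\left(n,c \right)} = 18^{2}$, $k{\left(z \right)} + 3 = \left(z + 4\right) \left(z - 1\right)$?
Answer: $\frac{1}{324} \approx 0.0030864$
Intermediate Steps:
$k{\left(z \right)} = -3 + \left(-1 + z\right) \left(4 + z\right)$ ($k{\left(z \right)} = -3 + \left(z + 4\right) \left(z - 1\right) = -3 + \left(4 + z\right) \left(-1 + z\right) = -3 + \left(-1 + z\right) \left(4 + z\right)$)
$y = 3$ ($y = - 3 \left(2 + \left(-7 + 1^{2} + 3 \cdot 1\right)\right) = - 3 \left(2 + \left(-7 + 1 + 3\right)\right) = - 3 \left(2 - 3\right) = \left(-3\right) \left(-1\right) = 3$)
$E{\left(n,c \right)} = 324$
$\frac{1}{E{\left(u{\left(0 \right)},y \right)}} = \frac{1}{324}$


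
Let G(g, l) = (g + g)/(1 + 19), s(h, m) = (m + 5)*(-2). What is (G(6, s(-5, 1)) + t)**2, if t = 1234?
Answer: 38105929/25 ≈ 1.5242e+6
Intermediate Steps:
s(h, m) = -10 - 2*m (s(h, m) = (5 + m)*(-2) = -10 - 2*m)
G(g, l) = g/10 (G(g, l) = (2*g)/20 = (2*g)*(1/20) = g/10)
(G(6, s(-5, 1)) + t)**2 = ((1/10)*6 + 1234)**2 = (3/5 + 1234)**2 = (6173/5)**2 = 38105929/25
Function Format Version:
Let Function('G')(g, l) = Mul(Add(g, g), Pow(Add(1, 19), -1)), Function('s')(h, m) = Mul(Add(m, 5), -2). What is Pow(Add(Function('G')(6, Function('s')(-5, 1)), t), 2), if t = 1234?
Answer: Rational(38105929, 25) ≈ 1.5242e+6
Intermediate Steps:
Function('s')(h, m) = Add(-10, Mul(-2, m)) (Function('s')(h, m) = Mul(Add(5, m), -2) = Add(-10, Mul(-2, m)))
Function('G')(g, l) = Mul(Rational(1, 10), g) (Function('G')(g, l) = Mul(Mul(2, g), Pow(20, -1)) = Mul(Mul(2, g), Rational(1, 20)) = Mul(Rational(1, 10), g))
Pow(Add(Function('G')(6, Function('s')(-5, 1)), t), 2) = Pow(Add(Mul(Rational(1, 10), 6), 1234), 2) = Pow(Add(Rational(3, 5), 1234), 2) = Pow(Rational(6173, 5), 2) = Rational(38105929, 25)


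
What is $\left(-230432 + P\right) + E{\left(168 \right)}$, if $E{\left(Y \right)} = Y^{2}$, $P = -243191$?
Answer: $-445399$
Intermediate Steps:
$\left(-230432 + P\right) + E{\left(168 \right)} = \left(-230432 - 243191\right) + 168^{2} = -473623 + 28224 = -445399$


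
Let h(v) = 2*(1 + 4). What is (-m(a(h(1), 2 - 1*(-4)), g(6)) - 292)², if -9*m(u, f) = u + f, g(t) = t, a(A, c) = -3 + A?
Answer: 6838225/81 ≈ 84423.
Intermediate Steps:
h(v) = 10 (h(v) = 2*5 = 10)
m(u, f) = -f/9 - u/9 (m(u, f) = -(u + f)/9 = -(f + u)/9 = -f/9 - u/9)
(-m(a(h(1), 2 - 1*(-4)), g(6)) - 292)² = (-(-⅑*6 - (-3 + 10)/9) - 292)² = (-(-⅔ - ⅑*7) - 292)² = (-(-⅔ - 7/9) - 292)² = (-1*(-13/9) - 292)² = (13/9 - 292)² = (-2615/9)² = 6838225/81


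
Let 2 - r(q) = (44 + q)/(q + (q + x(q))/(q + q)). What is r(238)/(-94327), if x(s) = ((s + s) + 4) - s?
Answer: -11663/1341424267 ≈ -8.6945e-6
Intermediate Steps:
x(s) = 4 + s (x(s) = (2*s + 4) - s = (4 + 2*s) - s = 4 + s)
r(q) = 2 - (44 + q)/(q + (4 + 2*q)/(2*q)) (r(q) = 2 - (44 + q)/(q + (q + (4 + q))/(q + q)) = 2 - (44 + q)/(q + (4 + 2*q)/((2*q))) = 2 - (44 + q)/(q + (4 + 2*q)*(1/(2*q))) = 2 - (44 + q)/(q + (4 + 2*q)/(2*q)))
r(238)/(-94327) = ((4 + 238² - 42*238)/(2 + 238 + 238²))/(-94327) = ((4 + 56644 - 9996)/(2 + 238 + 56644))*(-1/94327) = (46652/56884)*(-1/94327) = ((1/56884)*46652)*(-1/94327) = (11663/14221)*(-1/94327) = -11663/1341424267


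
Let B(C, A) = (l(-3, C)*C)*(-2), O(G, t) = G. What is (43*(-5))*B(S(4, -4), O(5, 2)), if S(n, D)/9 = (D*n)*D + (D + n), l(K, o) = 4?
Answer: 990720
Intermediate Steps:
S(n, D) = 9*D + 9*n + 9*n*D² (S(n, D) = 9*((D*n)*D + (D + n)) = 9*(n*D² + (D + n)) = 9*(D + n + n*D²) = 9*D + 9*n + 9*n*D²)
B(C, A) = -8*C (B(C, A) = (4*C)*(-2) = -8*C)
(43*(-5))*B(S(4, -4), O(5, 2)) = (43*(-5))*(-8*(9*(-4) + 9*4 + 9*4*(-4)²)) = -(-1720)*(-36 + 36 + 9*4*16) = -(-1720)*(-36 + 36 + 576) = -(-1720)*576 = -215*(-4608) = 990720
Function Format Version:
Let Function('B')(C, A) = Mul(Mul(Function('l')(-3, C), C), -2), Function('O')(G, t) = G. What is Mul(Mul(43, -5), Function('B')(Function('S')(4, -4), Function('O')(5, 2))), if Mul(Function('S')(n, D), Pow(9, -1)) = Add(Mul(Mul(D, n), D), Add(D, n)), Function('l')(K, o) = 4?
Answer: 990720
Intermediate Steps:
Function('S')(n, D) = Add(Mul(9, D), Mul(9, n), Mul(9, n, Pow(D, 2))) (Function('S')(n, D) = Mul(9, Add(Mul(Mul(D, n), D), Add(D, n))) = Mul(9, Add(Mul(n, Pow(D, 2)), Add(D, n))) = Mul(9, Add(D, n, Mul(n, Pow(D, 2)))) = Add(Mul(9, D), Mul(9, n), Mul(9, n, Pow(D, 2))))
Function('B')(C, A) = Mul(-8, C) (Function('B')(C, A) = Mul(Mul(4, C), -2) = Mul(-8, C))
Mul(Mul(43, -5), Function('B')(Function('S')(4, -4), Function('O')(5, 2))) = Mul(Mul(43, -5), Mul(-8, Add(Mul(9, -4), Mul(9, 4), Mul(9, 4, Pow(-4, 2))))) = Mul(-215, Mul(-8, Add(-36, 36, Mul(9, 4, 16)))) = Mul(-215, Mul(-8, Add(-36, 36, 576))) = Mul(-215, Mul(-8, 576)) = Mul(-215, -4608) = 990720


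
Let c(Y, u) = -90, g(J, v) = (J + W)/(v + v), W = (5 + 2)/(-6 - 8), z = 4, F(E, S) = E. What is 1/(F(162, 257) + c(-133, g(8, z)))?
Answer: 1/72 ≈ 0.013889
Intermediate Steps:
W = -½ (W = 7/(-14) = 7*(-1/14) = -½ ≈ -0.50000)
g(J, v) = (-½ + J)/(2*v) (g(J, v) = (J - ½)/(v + v) = (-½ + J)/((2*v)) = (-½ + J)*(1/(2*v)) = (-½ + J)/(2*v))
1/(F(162, 257) + c(-133, g(8, z))) = 1/(162 - 90) = 1/72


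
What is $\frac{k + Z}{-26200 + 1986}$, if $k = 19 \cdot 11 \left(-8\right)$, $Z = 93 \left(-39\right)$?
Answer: $\frac{5299}{24214} \approx 0.21884$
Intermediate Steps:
$Z = -3627$
$k = -1672$ ($k = 209 \left(-8\right) = -1672$)
$\frac{k + Z}{-26200 + 1986} = \frac{-1672 - 3627}{-26200 + 1986} = - \frac{5299}{-24214} = \left(-5299\right) \left(- \frac{1}{24214}\right) = \frac{5299}{24214}$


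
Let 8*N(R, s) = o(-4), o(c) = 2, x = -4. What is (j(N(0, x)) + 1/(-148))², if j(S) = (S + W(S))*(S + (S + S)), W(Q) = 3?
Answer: 2070721/350464 ≈ 5.9085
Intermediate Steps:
N(R, s) = ¼ (N(R, s) = (⅛)*2 = ¼)
j(S) = 3*S*(3 + S) (j(S) = (S + 3)*(S + (S + S)) = (3 + S)*(S + 2*S) = (3 + S)*(3*S) = 3*S*(3 + S))
(j(N(0, x)) + 1/(-148))² = (3*(¼)*(3 + ¼) + 1/(-148))² = (3*(¼)*(13/4) - 1/148)² = (39/16 - 1/148)² = (1439/592)² = 2070721/350464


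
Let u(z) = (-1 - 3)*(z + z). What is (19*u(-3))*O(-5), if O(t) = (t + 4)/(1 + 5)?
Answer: -76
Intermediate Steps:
O(t) = ⅔ + t/6 (O(t) = (4 + t)/6 = (4 + t)*(⅙) = ⅔ + t/6)
u(z) = -8*z
(19*u(-3))*O(-5) = (19*(-8*(-3)))*(⅔ + (⅙)*(-5)) = (19*24)*(⅔ - ⅚) = 456*(-⅙) = -76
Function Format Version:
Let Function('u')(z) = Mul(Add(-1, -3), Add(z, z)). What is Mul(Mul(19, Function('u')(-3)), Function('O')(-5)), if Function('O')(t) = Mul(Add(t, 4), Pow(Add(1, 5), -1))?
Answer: -76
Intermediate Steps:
Function('O')(t) = Add(Rational(2, 3), Mul(Rational(1, 6), t)) (Function('O')(t) = Mul(Add(4, t), Pow(6, -1)) = Mul(Add(4, t), Rational(1, 6)) = Add(Rational(2, 3), Mul(Rational(1, 6), t)))
Function('u')(z) = Mul(-8, z) (Function('u')(z) = Mul(-4, Mul(2, z)) = Mul(-8, z))
Mul(Mul(19, Function('u')(-3)), Function('O')(-5)) = Mul(Mul(19, Mul(-8, -3)), Add(Rational(2, 3), Mul(Rational(1, 6), -5))) = Mul(Mul(19, 24), Add(Rational(2, 3), Rational(-5, 6))) = Mul(456, Rational(-1, 6)) = -76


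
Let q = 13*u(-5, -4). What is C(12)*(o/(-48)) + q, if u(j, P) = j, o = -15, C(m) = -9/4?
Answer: -4205/64 ≈ -65.703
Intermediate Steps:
C(m) = -9/4 (C(m) = -9*¼ = -9/4)
q = -65 (q = 13*(-5) = -65)
C(12)*(o/(-48)) + q = -(-135)/(4*(-48)) - 65 = -(-135)*(-1)/(4*48) - 65 = -9/4*5/16 - 65 = -45/64 - 65 = -4205/64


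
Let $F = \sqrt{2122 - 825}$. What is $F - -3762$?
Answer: $3762 + \sqrt{1297} \approx 3798.0$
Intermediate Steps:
$F = \sqrt{1297} \approx 36.014$
$F - -3762 = \sqrt{1297} - -3762 = \sqrt{1297} + 3762 = 3762 + \sqrt{1297}$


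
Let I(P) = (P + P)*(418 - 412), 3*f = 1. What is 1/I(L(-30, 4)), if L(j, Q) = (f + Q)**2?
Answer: 3/676 ≈ 0.0044379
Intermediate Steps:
f = 1/3 (f = (1/3)*1 = 1/3 ≈ 0.33333)
L(j, Q) = (1/3 + Q)**2
I(P) = 12*P (I(P) = (2*P)*6 = 12*P)
1/I(L(-30, 4)) = 1/(12*((1 + 3*4)**2/9)) = 1/(12*((1 + 12)**2/9)) = 1/(12*((1/9)*13**2)) = 1/(12*((1/9)*169)) = 1/(12*(169/9)) = 1/(676/3) = 3/676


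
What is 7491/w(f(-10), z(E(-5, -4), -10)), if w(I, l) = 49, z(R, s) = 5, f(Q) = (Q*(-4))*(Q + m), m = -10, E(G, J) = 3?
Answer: 7491/49 ≈ 152.88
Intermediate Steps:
f(Q) = -4*Q*(-10 + Q) (f(Q) = (Q*(-4))*(Q - 10) = (-4*Q)*(-10 + Q) = -4*Q*(-10 + Q))
7491/w(f(-10), z(E(-5, -4), -10)) = 7491/49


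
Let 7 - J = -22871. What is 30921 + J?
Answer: 53799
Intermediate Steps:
J = 22878 (J = 7 - 1*(-22871) = 7 + 22871 = 22878)
30921 + J = 30921 + 22878 = 53799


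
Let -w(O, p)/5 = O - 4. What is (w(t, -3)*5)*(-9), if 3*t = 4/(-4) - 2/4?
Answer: -2025/2 ≈ -1012.5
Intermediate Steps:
t = -1/2 (t = (4/(-4) - 2/4)/3 = (4*(-1/4) - 2*1/4)/3 = (-1 - 1/2)/3 = (1/3)*(-3/2) = -1/2 ≈ -0.50000)
w(O, p) = 20 - 5*O (w(O, p) = -5*(O - 4) = -5*(-4 + O) = 20 - 5*O)
(w(t, -3)*5)*(-9) = ((20 - 5*(-1/2))*5)*(-9) = ((20 + 5/2)*5)*(-9) = ((45/2)*5)*(-9) = (225/2)*(-9) = -2025/2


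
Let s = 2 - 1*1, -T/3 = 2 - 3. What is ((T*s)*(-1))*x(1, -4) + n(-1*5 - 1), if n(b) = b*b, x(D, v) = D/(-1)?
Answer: 39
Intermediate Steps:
x(D, v) = -D (x(D, v) = D*(-1) = -D)
T = 3 (T = -3*(2 - 3) = -3*(-1) = 3)
s = 1 (s = 2 - 1 = 1)
n(b) = b²
((T*s)*(-1))*x(1, -4) + n(-1*5 - 1) = ((3*1)*(-1))*(-1*1) + (-1*5 - 1)² = (3*(-1))*(-1) + (-5 - 1)² = -3*(-1) + (-6)² = 3 + 36 = 39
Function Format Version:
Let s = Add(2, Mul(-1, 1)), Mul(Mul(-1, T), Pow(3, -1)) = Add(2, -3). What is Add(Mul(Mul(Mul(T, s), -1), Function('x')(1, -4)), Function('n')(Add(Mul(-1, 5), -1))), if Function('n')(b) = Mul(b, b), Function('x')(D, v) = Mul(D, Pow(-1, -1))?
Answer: 39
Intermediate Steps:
Function('x')(D, v) = Mul(-1, D) (Function('x')(D, v) = Mul(D, -1) = Mul(-1, D))
T = 3 (T = Mul(-3, Add(2, -3)) = Mul(-3, -1) = 3)
s = 1 (s = Add(2, -1) = 1)
Function('n')(b) = Pow(b, 2)
Add(Mul(Mul(Mul(T, s), -1), Function('x')(1, -4)), Function('n')(Add(Mul(-1, 5), -1))) = Add(Mul(Mul(Mul(3, 1), -1), Mul(-1, 1)), Pow(Add(Mul(-1, 5), -1), 2)) = Add(Mul(Mul(3, -1), -1), Pow(Add(-5, -1), 2)) = Add(Mul(-3, -1), Pow(-6, 2)) = Add(3, 36) = 39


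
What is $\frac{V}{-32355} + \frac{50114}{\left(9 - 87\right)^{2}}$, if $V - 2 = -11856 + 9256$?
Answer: $\frac{90958039}{10935990} \approx 8.3173$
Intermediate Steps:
$V = -2598$ ($V = 2 + \left(-11856 + 9256\right) = 2 - 2600 = -2598$)
$\frac{V}{-32355} + \frac{50114}{\left(9 - 87\right)^{2}} = - \frac{2598}{-32355} + \frac{50114}{\left(9 - 87\right)^{2}} = \left(-2598\right) \left(- \frac{1}{32355}\right) + \frac{50114}{\left(-78\right)^{2}} = \frac{866}{10785} + \frac{50114}{6084} = \frac{866}{10785} + 50114 \cdot \frac{1}{6084} = \frac{866}{10785} + \frac{25057}{3042} = \frac{90958039}{10935990}$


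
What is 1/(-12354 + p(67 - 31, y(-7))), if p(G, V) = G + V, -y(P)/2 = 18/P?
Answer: -7/86190 ≈ -8.1216e-5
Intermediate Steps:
y(P) = -36/P
1/(-12354 + p(67 - 31, y(-7))) = 1/(-12354 + ((67 - 31) - 36/(-7))) = 1/(-12354 + (36 - 36*(-⅐))) = 1/(-12354 + (36 + 36/7)) = 1/(-12354 + 288/7) = 1/(-86190/7) = -7/86190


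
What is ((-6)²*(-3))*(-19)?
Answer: 2052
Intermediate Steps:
((-6)²*(-3))*(-19) = (36*(-3))*(-19) = -108*(-19) = 2052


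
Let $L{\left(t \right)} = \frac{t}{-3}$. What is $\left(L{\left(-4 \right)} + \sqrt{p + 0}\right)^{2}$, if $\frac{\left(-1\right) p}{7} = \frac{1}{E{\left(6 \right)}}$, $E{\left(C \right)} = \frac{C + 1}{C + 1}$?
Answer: $- \frac{47}{9} + \frac{8 i \sqrt{7}}{3} \approx -5.2222 + 7.0553 i$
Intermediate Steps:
$E{\left(C \right)} = 1$ ($E{\left(C \right)} = \frac{1 + C}{1 + C} = 1$)
$p = -7$ ($p = - \frac{7}{1} = \left(-7\right) 1 = -7$)
$L{\left(t \right)} = - \frac{t}{3}$ ($L{\left(t \right)} = t \left(- \frac{1}{3}\right) = - \frac{t}{3}$)
$\left(L{\left(-4 \right)} + \sqrt{p + 0}\right)^{2} = \left(\left(- \frac{1}{3}\right) \left(-4\right) + \sqrt{-7 + 0}\right)^{2} = \left(\frac{4}{3} + \sqrt{-7}\right)^{2} = \left(\frac{4}{3} + i \sqrt{7}\right)^{2}$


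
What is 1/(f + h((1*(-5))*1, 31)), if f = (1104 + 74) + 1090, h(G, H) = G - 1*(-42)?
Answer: 1/2305 ≈ 0.00043384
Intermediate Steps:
h(G, H) = 42 + G (h(G, H) = G + 42 = 42 + G)
f = 2268 (f = 1178 + 1090 = 2268)
1/(f + h((1*(-5))*1, 31)) = 1/(2268 + (42 + (1*(-5))*1)) = 1/(2268 + (42 - 5*1)) = 1/(2268 + (42 - 5)) = 1/(2268 + 37) = 1/2305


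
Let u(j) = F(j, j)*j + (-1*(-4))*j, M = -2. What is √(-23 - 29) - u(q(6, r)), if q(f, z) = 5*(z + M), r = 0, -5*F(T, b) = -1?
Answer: 42 + 2*I*√13 ≈ 42.0 + 7.2111*I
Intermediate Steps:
F(T, b) = ⅕ (F(T, b) = -⅕*(-1) = ⅕)
q(f, z) = -10 + 5*z (q(f, z) = 5*(z - 2) = 5*(-2 + z) = -10 + 5*z)
u(j) = 21*j/5 (u(j) = j/5 + (-1*(-4))*j = j/5 + 4*j = 21*j/5)
√(-23 - 29) - u(q(6, r)) = √(-23 - 29) - 21*(-10 + 5*0)/5 = √(-52) - 21*(-10 + 0)/5 = 2*I*√13 - 21*(-10)/5 = 2*I*√13 - 1*(-42) = 2*I*√13 + 42 = 42 + 2*I*√13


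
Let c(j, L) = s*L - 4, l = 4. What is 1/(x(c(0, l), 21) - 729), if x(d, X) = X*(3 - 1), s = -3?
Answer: -1/687 ≈ -0.0014556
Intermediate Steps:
c(j, L) = -4 - 3*L (c(j, L) = -3*L - 4 = -4 - 3*L)
x(d, X) = 2*X (x(d, X) = X*2 = 2*X)
1/(x(c(0, l), 21) - 729) = 1/(2*21 - 729) = 1/(42 - 729) = 1/(-687) = -1/687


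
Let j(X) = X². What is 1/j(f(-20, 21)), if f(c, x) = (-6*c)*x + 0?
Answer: 1/6350400 ≈ 1.5747e-7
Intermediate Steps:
f(c, x) = -6*c*x (f(c, x) = -6*c*x + 0 = -6*c*x)
1/j(f(-20, 21)) = 1/((-6*(-20)*21)²) = 1/(2520²) = 1/6350400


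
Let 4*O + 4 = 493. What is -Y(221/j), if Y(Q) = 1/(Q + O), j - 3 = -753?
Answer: -1500/182933 ≈ -0.0081997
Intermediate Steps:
j = -750 (j = 3 - 753 = -750)
O = 489/4 (O = -1 + (¼)*493 = -1 + 493/4 = 489/4 ≈ 122.25)
Y(Q) = 1/(489/4 + Q) (Y(Q) = 1/(Q + 489/4) = 1/(489/4 + Q))
-Y(221/j) = -4/(489 + 4*(221/(-750))) = -4/(489 + 4*(221*(-1/750))) = -4/(489 + 4*(-221/750)) = -4/(489 - 442/375) = -4/182933/375 = -4*375/182933 = -1*1500/182933 = -1500/182933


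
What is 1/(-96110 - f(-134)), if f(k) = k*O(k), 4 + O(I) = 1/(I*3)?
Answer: -3/289939 ≈ -1.0347e-5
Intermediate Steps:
O(I) = -4 + 1/(3*I) (O(I) = -4 + 1/(I*3) = -4 + (1/3)/I = -4 + 1/(3*I))
f(k) = k*(-4 + 1/(3*k))
1/(-96110 - f(-134)) = 1/(-96110 - (1/3 - 4*(-134))) = 1/(-96110 - (1/3 + 536)) = 1/(-96110 - 1*1609/3) = 1/(-96110 - 1609/3) = 1/(-289939/3) = -3/289939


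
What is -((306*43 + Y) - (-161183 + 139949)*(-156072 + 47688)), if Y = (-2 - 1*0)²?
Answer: 2301412694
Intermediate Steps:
Y = 4 (Y = (-2 + 0)² = (-2)² = 4)
-((306*43 + Y) - (-161183 + 139949)*(-156072 + 47688)) = -((306*43 + 4) - (-161183 + 139949)*(-156072 + 47688)) = -((13158 + 4) - (-21234)*(-108384)) = -(13162 - 1*2301425856) = -(13162 - 2301425856) = -1*(-2301412694) = 2301412694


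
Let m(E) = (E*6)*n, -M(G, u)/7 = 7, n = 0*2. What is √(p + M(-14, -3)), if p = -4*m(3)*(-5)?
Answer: 7*I ≈ 7.0*I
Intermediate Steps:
n = 0
M(G, u) = -49 (M(G, u) = -7*7 = -49)
m(E) = 0 (m(E) = (E*6)*0 = (6*E)*0 = 0)
p = 0 (p = -4*0*(-5) = 0*(-5) = 0)
√(p + M(-14, -3)) = √(0 - 49) = √(-49) = 7*I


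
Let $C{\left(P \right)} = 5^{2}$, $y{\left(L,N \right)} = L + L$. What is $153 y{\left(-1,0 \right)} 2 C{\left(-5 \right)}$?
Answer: $-15300$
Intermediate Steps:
$y{\left(L,N \right)} = 2 L$
$C{\left(P \right)} = 25$
$153 y{\left(-1,0 \right)} 2 C{\left(-5 \right)} = 153 \cdot 2 \left(-1\right) 2 \cdot 25 = 153 \left(-2\right) 2 \cdot 25 = 153 \left(\left(-4\right) 25\right) = 153 \left(-100\right) = -15300$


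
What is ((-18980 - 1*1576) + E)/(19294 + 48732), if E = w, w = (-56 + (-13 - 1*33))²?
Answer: -5076/34013 ≈ -0.14924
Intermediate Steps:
w = 10404 (w = (-56 + (-13 - 33))² = (-56 - 46)² = (-102)² = 10404)
E = 10404
((-18980 - 1*1576) + E)/(19294 + 48732) = ((-18980 - 1*1576) + 10404)/(19294 + 48732) = ((-18980 - 1576) + 10404)/68026 = (-20556 + 10404)*(1/68026) = -10152*1/68026 = -5076/34013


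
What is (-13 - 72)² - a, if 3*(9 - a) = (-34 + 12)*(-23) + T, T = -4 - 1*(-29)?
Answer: 7393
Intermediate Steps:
T = 25 (T = -4 + 29 = 25)
a = -168 (a = 9 - ((-34 + 12)*(-23) + 25)/3 = 9 - (-22*(-23) + 25)/3 = 9 - (506 + 25)/3 = 9 - ⅓*531 = 9 - 177 = -168)
(-13 - 72)² - a = (-13 - 72)² - 1*(-168) = (-85)² + 168 = 7225 + 168 = 7393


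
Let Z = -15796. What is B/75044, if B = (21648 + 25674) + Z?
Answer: 15763/37522 ≈ 0.42010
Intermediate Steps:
B = 31526 (B = (21648 + 25674) - 15796 = 47322 - 15796 = 31526)
B/75044 = 31526/75044 = 31526*(1/75044) = 15763/37522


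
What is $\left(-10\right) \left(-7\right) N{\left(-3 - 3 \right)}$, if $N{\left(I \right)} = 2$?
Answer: $140$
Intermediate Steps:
$\left(-10\right) \left(-7\right) N{\left(-3 - 3 \right)} = \left(-10\right) \left(-7\right) 2 = 70 \cdot 2 = 140$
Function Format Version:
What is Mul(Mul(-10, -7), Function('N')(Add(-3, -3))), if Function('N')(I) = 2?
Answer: 140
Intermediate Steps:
Mul(Mul(-10, -7), Function('N')(Add(-3, -3))) = Mul(Mul(-10, -7), 2) = Mul(70, 2) = 140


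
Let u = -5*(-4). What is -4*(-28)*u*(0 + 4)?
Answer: 8960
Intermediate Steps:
u = 20
-4*(-28)*u*(0 + 4) = -4*(-28)*20*(0 + 4) = -(-112)*20*4 = -(-112)*80 = -1*(-8960) = 8960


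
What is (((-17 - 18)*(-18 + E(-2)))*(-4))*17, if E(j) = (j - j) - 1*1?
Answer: -45220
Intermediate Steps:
E(j) = -1 (E(j) = 0 - 1 = -1)
(((-17 - 18)*(-18 + E(-2)))*(-4))*17 = (((-17 - 18)*(-18 - 1))*(-4))*17 = (-35*(-19)*(-4))*17 = (665*(-4))*17 = -2660*17 = -45220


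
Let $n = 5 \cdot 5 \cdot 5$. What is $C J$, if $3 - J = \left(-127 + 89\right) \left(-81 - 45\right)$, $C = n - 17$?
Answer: $-516780$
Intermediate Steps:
$n = 125$ ($n = 25 \cdot 5 = 125$)
$C = 108$ ($C = 125 - 17 = 108$)
$J = -4785$ ($J = 3 - \left(-127 + 89\right) \left(-81 - 45\right) = 3 - \left(-38\right) \left(-126\right) = 3 - 4788 = -4785$)
$C J = 108 \left(-4785\right) = -516780$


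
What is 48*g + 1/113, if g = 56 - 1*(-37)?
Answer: 504433/113 ≈ 4464.0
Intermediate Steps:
g = 93 (g = 56 + 37 = 93)
48*g + 1/113 = 48*93 + 1/113 = 4464 + 1/113 = 504433/113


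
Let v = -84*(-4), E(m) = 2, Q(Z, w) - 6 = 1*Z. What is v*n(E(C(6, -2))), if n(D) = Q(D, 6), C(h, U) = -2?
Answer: 2688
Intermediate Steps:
Q(Z, w) = 6 + Z (Q(Z, w) = 6 + 1*Z = 6 + Z)
n(D) = 6 + D
v = 336
v*n(E(C(6, -2))) = 336*(6 + 2) = 336*8 = 2688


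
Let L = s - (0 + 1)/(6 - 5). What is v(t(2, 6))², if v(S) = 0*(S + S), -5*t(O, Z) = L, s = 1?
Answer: 0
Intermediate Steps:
L = 0 (L = 1 - (0 + 1)/(6 - 5) = 1 - 1/1 = 1 - 1 = 0)
t(O, Z) = 0 (t(O, Z) = -⅕*0 = 0)
v(S) = 0 (v(S) = 0*(2*S) = 0)
v(t(2, 6))² = 0² = 0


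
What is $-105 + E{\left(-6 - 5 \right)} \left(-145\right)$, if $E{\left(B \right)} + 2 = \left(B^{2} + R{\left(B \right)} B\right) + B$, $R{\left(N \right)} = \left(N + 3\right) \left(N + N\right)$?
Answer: $264955$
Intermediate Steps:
$R{\left(N \right)} = 2 N \left(3 + N\right)$ ($R{\left(N \right)} = \left(3 + N\right) 2 N = 2 N \left(3 + N\right)$)
$E{\left(B \right)} = -2 + B + B^{2} + 2 B^{2} \left(3 + B\right)$ ($E{\left(B \right)} = -2 + \left(\left(B^{2} + 2 B \left(3 + B\right) B\right) + B\right) = -2 + \left(\left(B^{2} + 2 B^{2} \left(3 + B\right)\right) + B\right) = -2 + \left(B + B^{2} + 2 B^{2} \left(3 + B\right)\right) = -2 + B + B^{2} + 2 B^{2} \left(3 + B\right)$)
$-105 + E{\left(-6 - 5 \right)} \left(-145\right) = -105 + \left(-2 - 11 + 2 \left(-6 - 5\right)^{3} + 7 \left(-6 - 5\right)^{2}\right) \left(-145\right) = -105 + \left(-2 - 11 + 2 \left(-11\right)^{3} + 7 \left(-11\right)^{2}\right) \left(-145\right) = -105 + \left(-2 - 11 + 2 \left(-1331\right) + 7 \cdot 121\right) \left(-145\right) = -105 + \left(-2 - 11 - 2662 + 847\right) \left(-145\right) = -105 - -265060 = -105 + 265060 = 264955$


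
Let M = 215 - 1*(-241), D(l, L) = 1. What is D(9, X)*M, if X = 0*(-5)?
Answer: 456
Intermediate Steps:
X = 0
M = 456 (M = 215 + 241 = 456)
D(9, X)*M = 1*456 = 456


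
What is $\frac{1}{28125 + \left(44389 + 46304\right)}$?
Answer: $\frac{1}{118818} \approx 8.4162 \cdot 10^{-6}$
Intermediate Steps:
$\frac{1}{28125 + \left(44389 + 46304\right)} = \frac{1}{28125 + 90693} = \frac{1}{118818}$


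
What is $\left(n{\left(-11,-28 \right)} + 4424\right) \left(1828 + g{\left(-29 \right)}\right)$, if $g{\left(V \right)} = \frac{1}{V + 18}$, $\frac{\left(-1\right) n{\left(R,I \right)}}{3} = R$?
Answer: $\frac{89616899}{11} \approx 8.147 \cdot 10^{6}$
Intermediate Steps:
$n{\left(R,I \right)} = - 3 R$
$g{\left(V \right)} = \frac{1}{18 + V}$
$\left(n{\left(-11,-28 \right)} + 4424\right) \left(1828 + g{\left(-29 \right)}\right) = \left(\left(-3\right) \left(-11\right) + 4424\right) \left(1828 + \frac{1}{18 - 29}\right) = \left(33 + 4424\right) \left(1828 + \frac{1}{-11}\right) = 4457 \left(1828 - \frac{1}{11}\right) = 4457 \cdot \frac{20107}{11} = \frac{89616899}{11}$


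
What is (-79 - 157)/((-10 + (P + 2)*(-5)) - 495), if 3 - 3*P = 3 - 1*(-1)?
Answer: 177/385 ≈ 0.45974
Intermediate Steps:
P = -1/3 (P = 1 - (3 - 1*(-1))/3 = 1 - (3 + 1)/3 = 1 - 1/3*4 = 1 - 4/3 = -1/3 ≈ -0.33333)
(-79 - 157)/((-10 + (P + 2)*(-5)) - 495) = (-79 - 157)/((-10 + (-1/3 + 2)*(-5)) - 495) = -236/((-10 + (5/3)*(-5)) - 495) = -236/((-10 - 25/3) - 495) = -236/(-55/3 - 495) = -236/(-1540/3) = -236*(-3/1540) = 177/385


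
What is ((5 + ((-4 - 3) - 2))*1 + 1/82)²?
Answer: 106929/6724 ≈ 15.903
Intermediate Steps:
((5 + ((-4 - 3) - 2))*1 + 1/82)² = ((5 + (-7 - 2))*1 + 1/82)² = ((5 - 9)*1 + 1/82)² = (-4*1 + 1/82)² = (-4 + 1/82)² = (-327/82)² = 106929/6724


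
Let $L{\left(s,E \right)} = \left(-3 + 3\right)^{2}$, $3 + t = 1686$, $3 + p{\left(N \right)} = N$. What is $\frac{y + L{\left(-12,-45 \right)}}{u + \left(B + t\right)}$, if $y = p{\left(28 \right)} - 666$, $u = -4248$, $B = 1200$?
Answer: $\frac{641}{1365} \approx 0.4696$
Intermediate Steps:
$p{\left(N \right)} = -3 + N$
$t = 1683$ ($t = -3 + 1686 = 1683$)
$L{\left(s,E \right)} = 0$ ($L{\left(s,E \right)} = 0^{2} = 0$)
$y = -641$ ($y = \left(-3 + 28\right) - 666 = 25 - 666 = -641$)
$\frac{y + L{\left(-12,-45 \right)}}{u + \left(B + t\right)} = \frac{-641 + 0}{-4248 + \left(1200 + 1683\right)} = - \frac{641}{-4248 + 2883} = - \frac{641}{-1365} = \left(-641\right) \left(- \frac{1}{1365}\right) = \frac{641}{1365}$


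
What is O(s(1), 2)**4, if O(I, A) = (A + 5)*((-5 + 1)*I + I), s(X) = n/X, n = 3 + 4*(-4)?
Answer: 5554571841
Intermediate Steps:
n = -13 (n = 3 - 16 = -13)
s(X) = -13/X
O(I, A) = -3*I*(5 + A) (O(I, A) = (5 + A)*(-4*I + I) = (5 + A)*(-3*I) = -3*I*(5 + A))
O(s(1), 2)**4 = (-3*(-13/1)*(5 + 2))**4 = (-3*(-13*1)*7)**4 = (-3*(-13)*7)**4 = 273**4 = 5554571841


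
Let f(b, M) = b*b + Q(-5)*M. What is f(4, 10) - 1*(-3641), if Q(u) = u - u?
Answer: 3657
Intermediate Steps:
Q(u) = 0
f(b, M) = b² (f(b, M) = b*b + 0*M = b² + 0 = b²)
f(4, 10) - 1*(-3641) = 4² - 1*(-3641) = 16 + 3641 = 3657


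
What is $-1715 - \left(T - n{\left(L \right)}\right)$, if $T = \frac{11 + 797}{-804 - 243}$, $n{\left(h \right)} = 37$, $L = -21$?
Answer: $- \frac{1756058}{1047} \approx -1677.2$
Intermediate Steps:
$T = - \frac{808}{1047}$ ($T = \frac{808}{-1047} = 808 \left(- \frac{1}{1047}\right) = - \frac{808}{1047} \approx -0.77173$)
$-1715 - \left(T - n{\left(L \right)}\right) = -1715 - \left(- \frac{808}{1047} - 37\right) = -1715 - - \frac{39547}{1047} = -1715 + \frac{39547}{1047} = - \frac{1756058}{1047}$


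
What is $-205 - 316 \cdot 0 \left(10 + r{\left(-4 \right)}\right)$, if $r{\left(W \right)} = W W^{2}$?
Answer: $-205$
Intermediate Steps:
$r{\left(W \right)} = W^{3}$
$-205 - 316 \cdot 0 \left(10 + r{\left(-4 \right)}\right) = -205 - 316 \cdot 0 \left(10 + \left(-4\right)^{3}\right) = -205 - 316 \cdot 0 \left(10 - 64\right) = -205 - 316 \cdot 0 \left(-54\right) = -205 - 0 = -205 + 0 = -205$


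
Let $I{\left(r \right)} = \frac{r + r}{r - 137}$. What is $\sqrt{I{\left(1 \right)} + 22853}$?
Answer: $\frac{33 \sqrt{24259}}{34} \approx 151.17$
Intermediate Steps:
$I{\left(r \right)} = \frac{2 r}{-137 + r}$
$\sqrt{I{\left(1 \right)} + 22853} = \sqrt{2 \cdot 1 \frac{1}{-137 + 1} + 22853} = \sqrt{2 \cdot 1 \frac{1}{-136} + 22853} = \sqrt{2 \cdot 1 \left(- \frac{1}{136}\right) + 22853} = \sqrt{- \frac{1}{68} + 22853} = \sqrt{\frac{1554003}{68}} = \frac{33 \sqrt{24259}}{34}$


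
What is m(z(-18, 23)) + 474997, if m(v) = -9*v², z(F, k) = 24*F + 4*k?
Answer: -565403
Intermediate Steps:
z(F, k) = 4*k + 24*F
m(z(-18, 23)) + 474997 = -9*(4*23 + 24*(-18))² + 474997 = -9*(92 - 432)² + 474997 = -9*(-340)² + 474997 = -9*115600 + 474997 = -1040400 + 474997 = -565403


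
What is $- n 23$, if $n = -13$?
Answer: $299$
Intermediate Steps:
$- n 23 = \left(-1\right) \left(-13\right) 23 = 13 \cdot 23 = 299$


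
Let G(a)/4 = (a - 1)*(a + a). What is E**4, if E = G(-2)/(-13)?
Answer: 5308416/28561 ≈ 185.86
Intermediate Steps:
G(a) = 8*a*(-1 + a) (G(a) = 4*((a - 1)*(a + a)) = 4*((-1 + a)*(2*a)) = 4*(2*a*(-1 + a)) = 8*a*(-1 + a))
E = -48/13 (E = (8*(-2)*(-1 - 2))/(-13) = (8*(-2)*(-3))*(-1/13) = 48*(-1/13) = -48/13 ≈ -3.6923)
E**4 = (-48/13)**4 = 5308416/28561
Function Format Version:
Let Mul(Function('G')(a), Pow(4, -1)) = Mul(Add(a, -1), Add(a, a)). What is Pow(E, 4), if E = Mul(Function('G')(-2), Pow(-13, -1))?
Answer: Rational(5308416, 28561) ≈ 185.86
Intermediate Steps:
Function('G')(a) = Mul(8, a, Add(-1, a)) (Function('G')(a) = Mul(4, Mul(Add(a, -1), Add(a, a))) = Mul(4, Mul(Add(-1, a), Mul(2, a))) = Mul(4, Mul(2, a, Add(-1, a))) = Mul(8, a, Add(-1, a)))
E = Rational(-48, 13) (E = Mul(Mul(8, -2, Add(-1, -2)), Pow(-13, -1)) = Mul(Mul(8, -2, -3), Rational(-1, 13)) = Mul(48, Rational(-1, 13)) = Rational(-48, 13) ≈ -3.6923)
Pow(E, 4) = Pow(Rational(-48, 13), 4) = Rational(5308416, 28561)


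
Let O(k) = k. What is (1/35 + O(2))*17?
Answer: 1207/35 ≈ 34.486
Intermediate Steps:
(1/35 + O(2))*17 = (1/35 + 2)*17 = (71/35)*17 = 1207/35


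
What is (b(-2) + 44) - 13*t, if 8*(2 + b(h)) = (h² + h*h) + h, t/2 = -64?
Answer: 6827/4 ≈ 1706.8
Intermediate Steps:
t = -128 (t = 2*(-64) = -128)
b(h) = -2 + h²/4 + h/8 (b(h) = -2 + ((h² + h*h) + h)/8 = -2 + ((h² + h²) + h)/8 = -2 + (2*h² + h)/8 = -2 + (h + 2*h²)/8 = -2 + (h²/4 + h/8) = -2 + h²/4 + h/8)
(b(-2) + 44) - 13*t = ((-2 + (¼)*(-2)² + (⅛)*(-2)) + 44) - 13*(-128) = ((-2 + (¼)*4 - ¼) + 44) + 1664 = ((-2 + 1 - ¼) + 44) + 1664 = (-5/4 + 44) + 1664 = 171/4 + 1664 = 6827/4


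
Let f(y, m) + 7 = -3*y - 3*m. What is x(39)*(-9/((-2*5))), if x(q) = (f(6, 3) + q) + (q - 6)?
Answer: 171/5 ≈ 34.200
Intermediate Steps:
f(y, m) = -7 - 3*m - 3*y (f(y, m) = -7 + (-3*y - 3*m) = -7 + (-3*m - 3*y) = -7 - 3*m - 3*y)
x(q) = -40 + 2*q (x(q) = ((-7 - 3*3 - 3*6) + q) + (q - 6) = ((-7 - 9 - 18) + q) + (-6 + q) = (-34 + q) + (-6 + q) = -40 + 2*q)
x(39)*(-9/((-2*5))) = (-40 + 2*39)*(-9/((-2*5))) = (-40 + 78)*(-9/(-10)) = 38*(-9*(-1/10)) = 38*(9/10) = 171/5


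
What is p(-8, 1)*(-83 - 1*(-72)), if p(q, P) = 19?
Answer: -209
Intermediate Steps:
p(-8, 1)*(-83 - 1*(-72)) = 19*(-83 - 1*(-72)) = 19*(-83 + 72) = 19*(-11) = -209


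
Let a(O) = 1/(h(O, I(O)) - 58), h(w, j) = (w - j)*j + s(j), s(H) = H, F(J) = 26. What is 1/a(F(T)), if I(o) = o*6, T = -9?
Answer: -20182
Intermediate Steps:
I(o) = 6*o
h(w, j) = j + j*(w - j) (h(w, j) = (w - j)*j + j = j*(w - j) + j = j + j*(w - j))
a(O) = 1/(-58 + 6*O*(1 - 5*O)) (a(O) = 1/((6*O)*(1 + O - 6*O) - 58) = 1/((6*O)*(1 - 5*O) - 58) = 1/(6*O*(1 - 5*O) - 58) = 1/(-58 + 6*O*(1 - 5*O)))
1/a(F(T)) = 1/(-1/(58 - 6*26 + 30*26**2)) = 1/(-1/(58 - 156 + 30*676)) = 1/(-1/(58 - 156 + 20280)) = 1/(-1/20182) = -20182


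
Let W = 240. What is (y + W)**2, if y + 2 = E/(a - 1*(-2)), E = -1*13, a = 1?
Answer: 491401/9 ≈ 54600.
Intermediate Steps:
E = -13
y = -19/3 (y = -2 - 13/(1 - 1*(-2)) = -2 - 13/(1 + 2) = -2 - 13/3 = -19/3 ≈ -6.3333)
(y + W)**2 = (-19/3 + 240)**2 = (701/3)**2 = 491401/9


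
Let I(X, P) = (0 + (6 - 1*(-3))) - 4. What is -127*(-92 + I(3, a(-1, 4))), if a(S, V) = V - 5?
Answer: 11049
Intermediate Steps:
a(S, V) = -5 + V
I(X, P) = 5 (I(X, P) = (0 + (6 + 3)) - 4 = (0 + 9) - 4 = 9 - 4 = 5)
-127*(-92 + I(3, a(-1, 4))) = -127*(-92 + 5) = -127*(-87) = 11049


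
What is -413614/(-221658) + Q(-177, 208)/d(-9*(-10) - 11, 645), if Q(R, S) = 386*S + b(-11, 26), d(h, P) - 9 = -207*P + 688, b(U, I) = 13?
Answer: 18568012597/14720086122 ≈ 1.2614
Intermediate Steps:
d(h, P) = 697 - 207*P (d(h, P) = 9 + (-207*P + 688) = 9 + (688 - 207*P) = 697 - 207*P)
Q(R, S) = 13 + 386*S (Q(R, S) = 386*S + 13 = 13 + 386*S)
-413614/(-221658) + Q(-177, 208)/d(-9*(-10) - 11, 645) = -413614/(-221658) + (13 + 386*208)/(697 - 207*645) = -413614*(-1/221658) + (13 + 80288)/(697 - 133515) = 206807/110829 + 80301/(-132818) = 206807/110829 + 80301*(-1/132818) = 206807/110829 - 80301/132818 = 18568012597/14720086122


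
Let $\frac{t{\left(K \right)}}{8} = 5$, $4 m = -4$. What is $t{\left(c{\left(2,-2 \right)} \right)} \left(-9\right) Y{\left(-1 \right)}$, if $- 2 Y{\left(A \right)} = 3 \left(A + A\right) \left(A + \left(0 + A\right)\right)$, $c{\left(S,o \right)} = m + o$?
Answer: $2160$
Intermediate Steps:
$m = -1$ ($m = \frac{1}{4} \left(-4\right) = -1$)
$c{\left(S,o \right)} = -1 + o$
$t{\left(K \right)} = 40$ ($t{\left(K \right)} = 8 \cdot 5 = 40$)
$Y{\left(A \right)} = - 6 A^{2}$ ($Y{\left(A \right)} = - \frac{3 \left(A + A\right) \left(A + \left(0 + A\right)\right)}{2} = - \frac{3 \cdot 2 A \left(A + A\right)}{2} = - \frac{3 \cdot 2 A 2 A}{2} = - \frac{3 \cdot 4 A^{2}}{2} = - \frac{12 A^{2}}{2} = - 6 A^{2}$)
$t{\left(c{\left(2,-2 \right)} \right)} \left(-9\right) Y{\left(-1 \right)} = 40 \left(-9\right) \left(- 6 \left(-1\right)^{2}\right) = - 360 \left(\left(-6\right) 1\right) = \left(-360\right) \left(-6\right) = 2160$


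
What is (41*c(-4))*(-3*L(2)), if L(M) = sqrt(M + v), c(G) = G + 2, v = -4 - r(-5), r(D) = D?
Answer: 246*sqrt(3) ≈ 426.08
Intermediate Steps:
v = 1 (v = -4 - 1*(-5) = -4 + 5 = 1)
c(G) = 2 + G
L(M) = sqrt(1 + M) (L(M) = sqrt(M + 1) = sqrt(1 + M))
(41*c(-4))*(-3*L(2)) = (41*(2 - 4))*(-3*sqrt(1 + 2)) = (41*(-2))*(-3*sqrt(3)) = -(-246)*sqrt(3) = 246*sqrt(3)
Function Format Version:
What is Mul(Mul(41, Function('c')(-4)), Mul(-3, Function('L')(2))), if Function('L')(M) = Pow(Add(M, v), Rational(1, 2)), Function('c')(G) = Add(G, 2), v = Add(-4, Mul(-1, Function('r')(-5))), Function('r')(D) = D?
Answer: Mul(246, Pow(3, Rational(1, 2))) ≈ 426.08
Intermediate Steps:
v = 1 (v = Add(-4, Mul(-1, -5)) = Add(-4, 5) = 1)
Function('c')(G) = Add(2, G)
Function('L')(M) = Pow(Add(1, M), Rational(1, 2)) (Function('L')(M) = Pow(Add(M, 1), Rational(1, 2)) = Pow(Add(1, M), Rational(1, 2)))
Mul(Mul(41, Function('c')(-4)), Mul(-3, Function('L')(2))) = Mul(Mul(41, Add(2, -4)), Mul(-3, Pow(Add(1, 2), Rational(1, 2)))) = Mul(Mul(41, -2), Mul(-3, Pow(3, Rational(1, 2)))) = Mul(-82, Mul(-3, Pow(3, Rational(1, 2)))) = Mul(246, Pow(3, Rational(1, 2)))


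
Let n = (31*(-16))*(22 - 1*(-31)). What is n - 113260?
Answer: -139548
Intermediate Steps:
n = -26288 (n = -496*(22 + 31) = -496*53 = -26288)
n - 113260 = -26288 - 113260 = -139548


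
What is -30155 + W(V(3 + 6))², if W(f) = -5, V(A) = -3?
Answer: -30130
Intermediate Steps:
-30155 + W(V(3 + 6))² = -30155 + (-5)² = -30155 + 25 = -30130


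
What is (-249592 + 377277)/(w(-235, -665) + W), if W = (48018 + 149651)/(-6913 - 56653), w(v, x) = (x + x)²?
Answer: 8116424710/112441699731 ≈ 0.072183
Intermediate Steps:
w(v, x) = 4*x² (w(v, x) = (2*x)² = 4*x²)
W = -197669/63566 (W = 197669/(-63566) = 197669*(-1/63566) = -197669/63566 ≈ -3.1097)
(-249592 + 377277)/(w(-235, -665) + W) = (-249592 + 377277)/(4*(-665)² - 197669/63566) = 127685/(4*442225 - 197669/63566) = 127685/(1768900 - 197669/63566) = 127685/(112441699731/63566) = 127685*(63566/112441699731) = 8116424710/112441699731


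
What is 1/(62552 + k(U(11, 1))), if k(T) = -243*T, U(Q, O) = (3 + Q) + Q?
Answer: 1/56477 ≈ 1.7706e-5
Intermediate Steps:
U(Q, O) = 3 + 2*Q
1/(62552 + k(U(11, 1))) = 1/(62552 - 243*(3 + 2*11)) = 1/(62552 - 243*(3 + 22)) = 1/(62552 - 243*25) = 1/(62552 - 6075) = 1/56477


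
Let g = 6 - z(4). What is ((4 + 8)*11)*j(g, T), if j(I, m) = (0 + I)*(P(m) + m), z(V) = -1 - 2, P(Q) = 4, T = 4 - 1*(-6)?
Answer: 16632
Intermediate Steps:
T = 10 (T = 4 + 6 = 10)
z(V) = -3
g = 9 (g = 6 - 1*(-3) = 6 + 3 = 9)
j(I, m) = I*(4 + m) (j(I, m) = (0 + I)*(4 + m) = I*(4 + m))
((4 + 8)*11)*j(g, T) = ((4 + 8)*11)*(9*(4 + 10)) = (12*11)*(9*14) = 132*126 = 16632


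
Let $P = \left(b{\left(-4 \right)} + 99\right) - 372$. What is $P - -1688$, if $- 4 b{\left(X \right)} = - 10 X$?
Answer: $1405$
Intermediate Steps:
$b{\left(X \right)} = \frac{5 X}{2}$ ($b{\left(X \right)} = - \frac{\left(-10\right) X}{4} = \frac{5 X}{2}$)
$P = -283$ ($P = \left(\frac{5}{2} \left(-4\right) + 99\right) - 372 = \left(-10 + 99\right) - 372 = 89 - 372 = -283$)
$P - -1688 = -283 - -1688 = -283 + 1688 = 1405$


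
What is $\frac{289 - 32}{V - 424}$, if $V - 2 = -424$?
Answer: $- \frac{257}{846} \approx -0.30378$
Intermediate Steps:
$V = -422$ ($V = 2 - 424 = -422$)
$\frac{289 - 32}{V - 424} = \frac{289 - 32}{-422 - 424} = \frac{257}{-846} = 257 \left(- \frac{1}{846}\right) = - \frac{257}{846}$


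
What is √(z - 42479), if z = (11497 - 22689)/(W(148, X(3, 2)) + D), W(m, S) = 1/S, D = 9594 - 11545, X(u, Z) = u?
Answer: I*√90908454329/1463 ≈ 206.09*I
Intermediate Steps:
D = -1951
z = 8394/1463 (z = (11497 - 22689)/(1/3 - 1951) = -11192/(⅓ - 1951) = -11192/(-5852/3) = -11192*(-3/5852) = 8394/1463 ≈ 5.7375)
√(z - 42479) = √(8394/1463 - 42479) = √(-62138383/1463) = I*√90908454329/1463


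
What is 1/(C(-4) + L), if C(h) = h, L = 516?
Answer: 1/512 ≈ 0.0019531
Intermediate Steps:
1/(C(-4) + L) = 1/(-4 + 516) = 1/512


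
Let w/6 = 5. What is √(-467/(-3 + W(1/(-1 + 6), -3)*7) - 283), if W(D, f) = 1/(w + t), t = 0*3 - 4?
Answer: I*√564521/71 ≈ 10.582*I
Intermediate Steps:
t = -4 (t = 0 - 4 = -4)
w = 30 (w = 6*5 = 30)
W(D, f) = 1/26 (W(D, f) = 1/(30 - 4) = 1/26)
√(-467/(-3 + W(1/(-1 + 6), -3)*7) - 283) = √(-467/(-3 + (1/26)*7) - 283) = √(-467/(-3 + 7/26) - 283) = √(-467/(-71/26) - 283) = √(-467*(-26/71) - 283) = √(12142/71 - 283) = √(-7951/71) = I*√564521/71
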